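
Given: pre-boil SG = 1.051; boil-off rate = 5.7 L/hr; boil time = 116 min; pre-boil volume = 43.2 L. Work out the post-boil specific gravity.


V_post = V_pre − rate·(t/60);  SG_post = 1 + (SG_pre−1)·V_pre/V_post
V_post = 43.2 − 5.7·(116/60) = 32.1800
SG_post = 1 + (1.051 − 1)·43.2/32.1800

1.0685


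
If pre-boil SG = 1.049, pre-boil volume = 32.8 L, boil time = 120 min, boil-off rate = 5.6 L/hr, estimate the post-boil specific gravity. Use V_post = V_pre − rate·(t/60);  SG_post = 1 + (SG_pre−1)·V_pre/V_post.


V_post = 32.8 − 5.6·(120/60) = 21.6000
SG_post = 1 + (1.049 − 1)·32.8/21.6000

1.0744


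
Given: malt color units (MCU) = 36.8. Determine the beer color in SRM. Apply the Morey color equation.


SRM = 1.4922 · MCU^0.6859
SRM = 1.4922 · 36.8^0.6859

17.6947 SRM


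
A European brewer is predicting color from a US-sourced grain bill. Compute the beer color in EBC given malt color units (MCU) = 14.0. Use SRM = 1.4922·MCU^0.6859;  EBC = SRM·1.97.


SRM = 1.4922·14.0^0.6859 = 9.1192
EBC = 9.1192·1.97

17.9648 EBC


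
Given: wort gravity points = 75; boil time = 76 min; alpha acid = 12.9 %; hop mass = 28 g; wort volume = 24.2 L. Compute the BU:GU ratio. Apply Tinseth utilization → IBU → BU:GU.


U = 1.65·0.000125^(GP/1000)·(1−e^(−0.04t))/4.15;  IBU = (α/100)·m·U·1000/V;  BU:GU = IBU/GP
U = 1.65·0.000125^(75/1000)·(1−e^(−0.04·76))/4.15 = 0.1929
IBU = (12.9/100)·28·0.1929·1000/24.2 = 28.7971
BU:GU = 28.7971/75

0.3840


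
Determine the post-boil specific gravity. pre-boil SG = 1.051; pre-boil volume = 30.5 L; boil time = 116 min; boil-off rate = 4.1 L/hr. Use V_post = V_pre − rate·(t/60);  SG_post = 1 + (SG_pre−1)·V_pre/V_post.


V_post = 30.5 − 4.1·(116/60) = 22.5733
SG_post = 1 + (1.051 − 1)·30.5/22.5733

1.0689


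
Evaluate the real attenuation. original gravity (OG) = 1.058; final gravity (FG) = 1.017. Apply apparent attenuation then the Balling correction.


AA = (OG−FG)/(OG−1)·100;  RA = AA·0.8192
AA = (1.058 − 1.017)/(1.058 − 1)·100 = 70.6897
RA = 70.6897·0.8192

57.9090 %


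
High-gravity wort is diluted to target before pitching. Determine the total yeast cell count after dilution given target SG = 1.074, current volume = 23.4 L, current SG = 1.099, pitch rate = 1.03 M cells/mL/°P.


V_w = V·((SG_c−1)/(SG_t−1)−1);  °P = 259 − 259/SG_t;  cells = rate·(V+V_w)·°P
V_w = 23.4·((1.099−1)/(1.074−1)−1) = 7.9054
V_final = 23.4 + 7.9054 = 31.3054
°P = 259 − 259/1.074 = 17.8454
cells = 1.03·31.3054·17.8454

575.4184 billion cells


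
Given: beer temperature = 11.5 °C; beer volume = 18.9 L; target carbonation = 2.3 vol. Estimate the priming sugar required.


residual = 14.695·(0.01821 + 0.09011·e^(−0.04·T));  sugar = (target − residual)·4.0·V
residual = 14.695·(0.01821 + 0.09011·e^(−0.04·11.5)) = 1.1035
sugar = (2.3 − 1.1035)·4.0·18.9

90.4538 g


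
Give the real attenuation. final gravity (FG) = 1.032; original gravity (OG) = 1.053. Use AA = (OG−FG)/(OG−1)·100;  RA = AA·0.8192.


AA = (1.053 − 1.032)/(1.053 − 1)·100 = 39.6226
RA = 39.6226·0.8192

32.4589 %


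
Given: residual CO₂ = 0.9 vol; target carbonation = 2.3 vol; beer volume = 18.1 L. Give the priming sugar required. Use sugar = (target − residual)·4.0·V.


sugar = (2.3 − 0.9)·4.0·18.1

101.3600 g


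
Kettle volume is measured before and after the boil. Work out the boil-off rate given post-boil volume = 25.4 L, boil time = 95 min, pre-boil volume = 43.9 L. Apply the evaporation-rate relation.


rate = (V_pre − V_post) / (t_min/60)
rate = (43.9 − 25.4) / (95/60)

11.6842 L/hr


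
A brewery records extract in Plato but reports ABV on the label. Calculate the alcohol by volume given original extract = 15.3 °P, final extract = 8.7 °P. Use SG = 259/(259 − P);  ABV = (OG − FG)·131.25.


OG = 259/(259 − 15.3) = 1.0628
FG = 259/(259 − 8.7) = 1.0348
ABV = (1.0628 − 1.0348)·131.25

3.6781 % ABV


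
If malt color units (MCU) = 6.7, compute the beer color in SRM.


SRM = 1.4922 · MCU^0.6859
SRM = 1.4922 · 6.7^0.6859

5.5009 SRM


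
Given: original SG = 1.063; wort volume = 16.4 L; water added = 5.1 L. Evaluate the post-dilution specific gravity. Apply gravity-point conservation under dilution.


SG_new = 1 + (SG_old − 1)·V_old/(V_old + V_water)
pts = (1.063 − 1)·1000·16.4/(16.4 + 5.1) = 48.0558
SG_new = 1 + 48.0558/1000

1.0481


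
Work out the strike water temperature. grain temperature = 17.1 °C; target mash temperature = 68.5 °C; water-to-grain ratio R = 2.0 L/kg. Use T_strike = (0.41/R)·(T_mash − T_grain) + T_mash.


T_strike = (0.41/2.0)·(68.5 − 17.1) + 68.5

79.0370 °C


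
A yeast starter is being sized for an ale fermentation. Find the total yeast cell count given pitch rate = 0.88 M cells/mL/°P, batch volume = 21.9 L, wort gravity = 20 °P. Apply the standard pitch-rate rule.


cells (billions) = rate · V_L · °P
cells = 0.88 · 21.9 · 20

385.4400 billion cells


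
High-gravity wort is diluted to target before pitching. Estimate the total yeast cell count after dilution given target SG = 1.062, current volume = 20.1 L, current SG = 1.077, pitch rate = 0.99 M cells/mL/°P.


V_w = V·((SG_c−1)/(SG_t−1)−1);  °P = 259 − 259/SG_t;  cells = rate·(V+V_w)·°P
V_w = 20.1·((1.077−1)/(1.062−1)−1) = 4.8629
V_final = 20.1 + 4.8629 = 24.9629
°P = 259 − 259/1.062 = 15.1205
cells = 0.99·24.9629·15.1205

373.6777 billion cells


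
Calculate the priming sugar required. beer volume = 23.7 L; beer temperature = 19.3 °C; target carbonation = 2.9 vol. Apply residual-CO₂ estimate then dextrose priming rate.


residual = 14.695·(0.01821 + 0.09011·e^(−0.04·T));  sugar = (target − residual)·4.0·V
residual = 14.695·(0.01821 + 0.09011·e^(−0.04·19.3)) = 0.8795
sugar = (2.9 − 0.8795)·4.0·23.7

191.5455 g


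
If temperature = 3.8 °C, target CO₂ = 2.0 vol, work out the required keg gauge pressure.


psi = vols/(0.01821 + 0.09011·e^(−0.04·T)) − 14.695
psi = 2.0/(0.01821 + 0.09011·e^(−0.04·3.8)) − 14.695

6.2226 psi


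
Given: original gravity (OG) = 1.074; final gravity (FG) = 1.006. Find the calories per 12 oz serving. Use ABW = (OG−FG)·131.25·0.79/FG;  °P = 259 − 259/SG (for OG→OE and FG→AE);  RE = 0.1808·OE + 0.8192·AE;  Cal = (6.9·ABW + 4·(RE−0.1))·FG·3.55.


ABW = (1.074 − 1.006)·131.25·0.79/1.006 = 7.0087
OE = 259 − 259/1.074 = 17.8454 °P
AE = 259 − 259/1.006 = 1.5447 °P
RE = 0.1808·17.8454 + 0.8192·1.5447 = 4.4919 °P
Cal = (6.9·7.0087 + 4·(4.4919−0.1))·1.006·3.55

235.4473 kcal


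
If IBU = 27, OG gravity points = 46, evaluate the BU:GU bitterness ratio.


BU:GU = IBU / OG_points
BU:GU = 27 / 46

0.5870


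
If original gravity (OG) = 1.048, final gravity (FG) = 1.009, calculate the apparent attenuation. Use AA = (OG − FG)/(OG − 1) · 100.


AA = (1.048 − 1.009)/(1.048 − 1) · 100

81.2500 %


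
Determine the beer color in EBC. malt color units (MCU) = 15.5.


SRM = 1.4922·MCU^0.6859;  EBC = SRM·1.97
SRM = 1.4922·15.5^0.6859 = 9.7786
EBC = 9.7786·1.97

19.2638 EBC


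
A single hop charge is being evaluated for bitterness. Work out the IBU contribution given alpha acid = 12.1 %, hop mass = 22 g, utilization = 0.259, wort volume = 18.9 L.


IBU = (α/100)·mass·U·1000 / V
IBU = (12.1/100)·22·0.259·1000 / 18.9

36.4793 IBU


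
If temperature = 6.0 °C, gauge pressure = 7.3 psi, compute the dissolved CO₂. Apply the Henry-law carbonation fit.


vols = (P + 14.695)·(0.01821 + 0.09011·e^(−0.04·T))
vols = (7.3 + 14.695)·(0.01821 + 0.09011·e^(−0.04·6.0))

1.9596 volumes


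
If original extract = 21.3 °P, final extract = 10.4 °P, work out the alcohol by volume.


SG = 259/(259 − P);  ABV = (OG − FG)·131.25
OG = 259/(259 − 21.3) = 1.0896
FG = 259/(259 − 10.4) = 1.0418
ABV = (1.0896 − 1.0418)·131.25

6.2704 % ABV


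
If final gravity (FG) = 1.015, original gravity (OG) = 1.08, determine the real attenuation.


AA = (OG−FG)/(OG−1)·100;  RA = AA·0.8192
AA = (1.08 − 1.015)/(1.08 − 1)·100 = 81.2500
RA = 81.2500·0.8192

66.5600 %


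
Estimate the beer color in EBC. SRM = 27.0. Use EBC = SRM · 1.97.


EBC = 27.0 · 1.97

53.1900 EBC


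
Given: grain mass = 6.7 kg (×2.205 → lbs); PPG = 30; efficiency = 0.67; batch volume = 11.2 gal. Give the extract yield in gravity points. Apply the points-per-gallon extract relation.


points = lbs × PPG × eff / vol
lbs = 6.7 × 2.205 = 14.7735
points = 14.7735 × 30 × 0.67 / 11.2

26.5132 points


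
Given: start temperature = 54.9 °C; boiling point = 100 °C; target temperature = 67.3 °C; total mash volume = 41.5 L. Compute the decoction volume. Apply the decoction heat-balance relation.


V_dec = V_total·(T_target − T_start)/(T_boil − T_start)
V_dec = 41.5·(67.3 − 54.9)/(100 − 54.9)

11.4102 L


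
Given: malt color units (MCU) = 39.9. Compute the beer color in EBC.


SRM = 1.4922·MCU^0.6859;  EBC = SRM·1.97
SRM = 1.4922·39.9^0.6859 = 18.7040
EBC = 18.7040·1.97

36.8469 EBC


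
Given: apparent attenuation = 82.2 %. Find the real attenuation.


RA = AA · 0.8192
RA = 82.2 · 0.8192

67.3382 %


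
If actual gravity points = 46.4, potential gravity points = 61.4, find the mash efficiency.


efficiency = actual / potential × 100
efficiency = 46.4 / 61.4 × 100

75.5700 %


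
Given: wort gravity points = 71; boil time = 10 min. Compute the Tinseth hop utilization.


U = 1.65·0.000125^(GP/1000) · (1 − e^(−0.04·t))/4.15
bigness = 1.65·0.000125^(71/1000) = 0.8717
boil_factor = (1 − e^(−0.04·10))/4.15 = 0.0794
U = 0.8717 · 0.0794

0.0692


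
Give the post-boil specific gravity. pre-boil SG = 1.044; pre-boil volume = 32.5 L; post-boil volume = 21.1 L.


SG_post = 1 + (SG_pre − 1)·V_pre/V_post
pts_pre = (1.044 − 1)·1000 = 44.0000
pts_post = 44.0000·32.5/21.1 = 67.7725
SG_post = 1 + 67.7725/1000

1.0678


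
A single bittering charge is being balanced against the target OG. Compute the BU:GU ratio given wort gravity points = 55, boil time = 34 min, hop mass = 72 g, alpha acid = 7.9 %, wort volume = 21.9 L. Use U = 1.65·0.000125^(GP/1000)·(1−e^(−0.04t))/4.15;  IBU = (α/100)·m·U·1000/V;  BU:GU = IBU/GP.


U = 1.65·0.000125^(55/1000)·(1−e^(−0.04·34))/4.15 = 0.1803
IBU = (7.9/100)·72·0.1803·1000/21.9 = 46.8240
BU:GU = 46.8240/55

0.8513


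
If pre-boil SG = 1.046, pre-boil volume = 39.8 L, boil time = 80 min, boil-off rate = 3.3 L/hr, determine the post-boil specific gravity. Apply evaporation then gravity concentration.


V_post = V_pre − rate·(t/60);  SG_post = 1 + (SG_pre−1)·V_pre/V_post
V_post = 39.8 − 3.3·(80/60) = 35.4000
SG_post = 1 + (1.046 − 1)·39.8/35.4000

1.0517


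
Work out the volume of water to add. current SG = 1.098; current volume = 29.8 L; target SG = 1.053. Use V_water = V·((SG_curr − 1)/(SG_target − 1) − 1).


V_water = 29.8·((1.098 − 1)/(1.053 − 1) − 1)

25.3019 L


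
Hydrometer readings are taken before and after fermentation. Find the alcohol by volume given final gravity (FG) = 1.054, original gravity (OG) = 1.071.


ABV = (OG − FG) · 131.25
ABV = (1.071 − 1.054) · 131.25

2.2312 % ABV


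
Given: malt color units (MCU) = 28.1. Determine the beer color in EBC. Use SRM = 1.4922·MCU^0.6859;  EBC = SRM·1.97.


SRM = 1.4922·28.1^0.6859 = 14.7060
EBC = 14.7060·1.97

28.9708 EBC


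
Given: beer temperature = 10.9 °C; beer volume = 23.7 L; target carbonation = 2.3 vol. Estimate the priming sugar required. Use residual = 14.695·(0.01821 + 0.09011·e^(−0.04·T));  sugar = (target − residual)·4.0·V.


residual = 14.695·(0.01821 + 0.09011·e^(−0.04·10.9)) = 1.1238
sugar = (2.3 − 1.1238)·4.0·23.7

111.5013 g


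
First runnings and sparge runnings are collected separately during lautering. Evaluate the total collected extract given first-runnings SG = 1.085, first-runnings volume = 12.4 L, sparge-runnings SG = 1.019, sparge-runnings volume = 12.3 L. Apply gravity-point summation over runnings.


total = Σ (SG_i − 1)·1000·V_i
first = (1.085 − 1)·1000·12.4 = 1054.0000
sparge = (1.019 − 1)·1000·12.3 = 233.7000
total = 1054.0000 + 233.7000

1287.7000 gravity·L


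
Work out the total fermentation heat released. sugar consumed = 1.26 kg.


Q = m_sugar · 590 kJ/kg
Q = 1.26 · 590

743.4000 kJ


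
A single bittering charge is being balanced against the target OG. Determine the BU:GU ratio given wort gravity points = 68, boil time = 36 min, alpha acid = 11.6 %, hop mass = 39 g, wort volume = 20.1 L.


U = 1.65·0.000125^(GP/1000)·(1−e^(−0.04t))/4.15;  IBU = (α/100)·m·U·1000/V;  BU:GU = IBU/GP
U = 1.65·0.000125^(68/1000)·(1−e^(−0.04·36))/4.15 = 0.1647
IBU = (11.6/100)·39·0.1647·1000/20.1 = 37.0611
BU:GU = 37.0611/68

0.5450


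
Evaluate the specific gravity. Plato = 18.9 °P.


SG = 259/(259 − P)
SG = 259/(259 − 18.9)

1.0787


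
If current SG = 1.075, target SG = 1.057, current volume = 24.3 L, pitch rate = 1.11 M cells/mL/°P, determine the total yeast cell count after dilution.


V_w = V·((SG_c−1)/(SG_t−1)−1);  °P = 259 − 259/SG_t;  cells = rate·(V+V_w)·°P
V_w = 24.3·((1.075−1)/(1.057−1)−1) = 7.6737
V_final = 24.3 + 7.6737 = 31.9737
°P = 259 − 259/1.057 = 13.9669
cells = 1.11·31.9737·13.9669

495.6959 billion cells


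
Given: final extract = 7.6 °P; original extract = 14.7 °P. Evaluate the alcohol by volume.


SG = 259/(259 − P);  ABV = (OG − FG)·131.25
OG = 259/(259 − 14.7) = 1.0602
FG = 259/(259 − 7.6) = 1.0302
ABV = (1.0602 − 1.0302)·131.25

3.9298 % ABV


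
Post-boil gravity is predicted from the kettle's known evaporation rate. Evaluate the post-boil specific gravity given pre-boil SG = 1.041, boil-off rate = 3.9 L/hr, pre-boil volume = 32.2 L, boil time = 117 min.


V_post = V_pre − rate·(t/60);  SG_post = 1 + (SG_pre−1)·V_pre/V_post
V_post = 32.2 − 3.9·(117/60) = 24.5950
SG_post = 1 + (1.041 − 1)·32.2/24.5950

1.0537


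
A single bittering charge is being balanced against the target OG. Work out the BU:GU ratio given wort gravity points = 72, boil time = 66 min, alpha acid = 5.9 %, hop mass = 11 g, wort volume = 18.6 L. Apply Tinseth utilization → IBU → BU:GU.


U = 1.65·0.000125^(GP/1000)·(1−e^(−0.04t))/4.15;  IBU = (α/100)·m·U·1000/V;  BU:GU = IBU/GP
U = 1.65·0.000125^(72/1000)·(1−e^(−0.04·66))/4.15 = 0.1933
IBU = (5.9/100)·11·0.1933·1000/18.6 = 6.7452
BU:GU = 6.7452/72

0.0937


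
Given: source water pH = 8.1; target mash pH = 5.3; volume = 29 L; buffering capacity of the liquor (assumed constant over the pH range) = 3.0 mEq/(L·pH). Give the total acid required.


acid = buffering capacity · (pH_source − pH_target) · V
acid = 3.0 · (8.1 − 5.3) · 29

243.6000 mEq


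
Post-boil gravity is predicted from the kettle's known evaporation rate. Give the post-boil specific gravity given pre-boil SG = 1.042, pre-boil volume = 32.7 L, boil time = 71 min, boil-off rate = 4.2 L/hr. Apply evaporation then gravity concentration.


V_post = V_pre − rate·(t/60);  SG_post = 1 + (SG_pre−1)·V_pre/V_post
V_post = 32.7 − 4.2·(71/60) = 27.7300
SG_post = 1 + (1.042 − 1)·32.7/27.7300

1.0495


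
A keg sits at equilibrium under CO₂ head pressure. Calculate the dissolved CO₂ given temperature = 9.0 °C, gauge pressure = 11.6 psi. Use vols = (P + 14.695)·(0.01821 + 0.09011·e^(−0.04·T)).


vols = (11.6 + 14.695)·(0.01821 + 0.09011·e^(−0.04·9.0))

2.1319 volumes


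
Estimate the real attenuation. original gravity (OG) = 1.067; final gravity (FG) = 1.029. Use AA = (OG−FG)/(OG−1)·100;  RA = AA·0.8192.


AA = (1.067 − 1.029)/(1.067 − 1)·100 = 56.7164
RA = 56.7164·0.8192

46.4621 %


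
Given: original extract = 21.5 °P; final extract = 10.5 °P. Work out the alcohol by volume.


SG = 259/(259 − P);  ABV = (OG − FG)·131.25
OG = 259/(259 − 21.5) = 1.0905
FG = 259/(259 − 10.5) = 1.0423
ABV = (1.0905 − 1.0423)·131.25

6.3358 % ABV


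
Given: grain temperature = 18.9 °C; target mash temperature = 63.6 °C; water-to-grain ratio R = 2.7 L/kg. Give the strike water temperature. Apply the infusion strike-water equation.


T_strike = (0.41/R)·(T_mash − T_grain) + T_mash
T_strike = (0.41/2.7)·(63.6 − 18.9) + 63.6

70.3878 °C


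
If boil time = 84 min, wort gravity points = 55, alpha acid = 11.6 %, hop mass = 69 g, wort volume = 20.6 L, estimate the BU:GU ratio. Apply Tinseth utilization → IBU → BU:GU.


U = 1.65·0.000125^(GP/1000)·(1−e^(−0.04t))/4.15;  IBU = (α/100)·m·U·1000/V;  BU:GU = IBU/GP
U = 1.65·0.000125^(55/1000)·(1−e^(−0.04·84))/4.15 = 0.2341
IBU = (11.6/100)·69·0.2341·1000/20.6 = 90.9604
BU:GU = 90.9604/55

1.6538


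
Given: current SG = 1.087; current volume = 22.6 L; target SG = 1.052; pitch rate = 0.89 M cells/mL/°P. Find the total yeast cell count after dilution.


V_w = V·((SG_c−1)/(SG_t−1)−1);  °P = 259 − 259/SG_t;  cells = rate·(V+V_w)·°P
V_w = 22.6·((1.087−1)/(1.052−1)−1) = 15.2115
V_final = 22.6 + 15.2115 = 37.8115
°P = 259 − 259/1.052 = 12.8023
cells = 0.89·37.8115·12.8023

430.8258 billion cells


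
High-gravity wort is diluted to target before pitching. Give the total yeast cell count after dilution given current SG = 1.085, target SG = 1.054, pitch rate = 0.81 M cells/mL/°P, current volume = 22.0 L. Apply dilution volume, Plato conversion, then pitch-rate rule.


V_w = V·((SG_c−1)/(SG_t−1)−1);  °P = 259 − 259/SG_t;  cells = rate·(V+V_w)·°P
V_w = 22.0·((1.085−1)/(1.054−1)−1) = 12.6296
V_final = 22.0 + 12.6296 = 34.6296
°P = 259 − 259/1.054 = 13.2694
cells = 0.81·34.6296·13.2694

372.2081 billion cells


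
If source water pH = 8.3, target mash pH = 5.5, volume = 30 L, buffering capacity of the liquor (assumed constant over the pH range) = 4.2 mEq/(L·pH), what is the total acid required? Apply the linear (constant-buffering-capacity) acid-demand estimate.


acid = buffering capacity · (pH_source − pH_target) · V
acid = 4.2 · (8.3 − 5.5) · 30

352.8000 mEq


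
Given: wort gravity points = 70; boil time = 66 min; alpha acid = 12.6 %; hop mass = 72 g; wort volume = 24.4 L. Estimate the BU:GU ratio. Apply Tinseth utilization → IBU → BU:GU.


U = 1.65·0.000125^(GP/1000)·(1−e^(−0.04t))/4.15;  IBU = (α/100)·m·U·1000/V;  BU:GU = IBU/GP
U = 1.65·0.000125^(70/1000)·(1−e^(−0.04·66))/4.15 = 0.1968
IBU = (12.6/100)·72·0.1968·1000/24.4 = 73.1778
BU:GU = 73.1778/70

1.0454


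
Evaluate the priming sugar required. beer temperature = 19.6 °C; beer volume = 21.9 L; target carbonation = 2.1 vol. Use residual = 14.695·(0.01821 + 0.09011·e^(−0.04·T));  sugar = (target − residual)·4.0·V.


residual = 14.695·(0.01821 + 0.09011·e^(−0.04·19.6)) = 0.8722
sugar = (2.1 − 0.8722)·4.0·21.9

107.5572 g


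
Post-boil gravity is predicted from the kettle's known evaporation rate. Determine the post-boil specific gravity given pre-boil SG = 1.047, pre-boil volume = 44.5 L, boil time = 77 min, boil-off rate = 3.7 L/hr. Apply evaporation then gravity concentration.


V_post = V_pre − rate·(t/60);  SG_post = 1 + (SG_pre−1)·V_pre/V_post
V_post = 44.5 − 3.7·(77/60) = 39.7517
SG_post = 1 + (1.047 − 1)·44.5/39.7517

1.0526


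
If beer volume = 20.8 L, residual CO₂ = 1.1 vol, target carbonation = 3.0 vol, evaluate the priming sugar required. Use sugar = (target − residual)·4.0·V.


sugar = (3.0 − 1.1)·4.0·20.8

158.0800 g


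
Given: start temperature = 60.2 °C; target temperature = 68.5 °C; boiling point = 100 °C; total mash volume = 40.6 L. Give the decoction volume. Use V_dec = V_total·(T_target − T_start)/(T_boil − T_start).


V_dec = 40.6·(68.5 − 60.2)/(100 − 60.2)

8.4668 L


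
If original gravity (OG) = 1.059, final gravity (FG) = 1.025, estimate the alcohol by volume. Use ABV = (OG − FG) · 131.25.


ABV = (1.059 − 1.025) · 131.25

4.4625 % ABV


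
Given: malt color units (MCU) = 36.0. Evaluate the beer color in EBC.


SRM = 1.4922·MCU^0.6859;  EBC = SRM·1.97
SRM = 1.4922·36.0^0.6859 = 17.4299
EBC = 17.4299·1.97

34.3369 EBC


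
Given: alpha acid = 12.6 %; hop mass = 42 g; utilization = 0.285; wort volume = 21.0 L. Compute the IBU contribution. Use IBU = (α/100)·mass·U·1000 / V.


IBU = (12.6/100)·42·0.285·1000 / 21.0

71.8200 IBU


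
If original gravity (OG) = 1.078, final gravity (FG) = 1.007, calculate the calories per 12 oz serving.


ABW = (OG−FG)·131.25·0.79/FG;  °P = 259 − 259/SG (for OG→OE and FG→AE);  RE = 0.1808·OE + 0.8192·AE;  Cal = (6.9·ABW + 4·(RE−0.1))·FG·3.55
ABW = (1.078 − 1.007)·131.25·0.79/1.007 = 7.3106
OE = 259 − 259/1.078 = 18.7403 °P
AE = 259 − 259/1.007 = 1.8004 °P
RE = 0.1808·18.7403 + 0.8192·1.8004 = 4.8631 °P
Cal = (6.9·7.3106 + 4·(4.8631−0.1))·1.007·3.55

248.4374 kcal


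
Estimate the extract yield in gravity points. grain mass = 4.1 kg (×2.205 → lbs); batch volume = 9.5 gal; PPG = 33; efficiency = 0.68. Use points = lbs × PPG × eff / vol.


lbs = 4.1 × 2.205 = 9.0405
points = 9.0405 × 33 × 0.68 / 9.5

21.3546 points


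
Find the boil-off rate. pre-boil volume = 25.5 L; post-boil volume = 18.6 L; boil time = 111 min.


rate = (V_pre − V_post) / (t_min/60)
rate = (25.5 − 18.6) / (111/60)

3.7297 L/hr


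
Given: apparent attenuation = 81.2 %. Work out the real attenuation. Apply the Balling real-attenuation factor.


RA = AA · 0.8192
RA = 81.2 · 0.8192

66.5190 %


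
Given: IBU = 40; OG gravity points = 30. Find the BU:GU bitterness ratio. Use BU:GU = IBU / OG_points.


BU:GU = 40 / 30

1.3333


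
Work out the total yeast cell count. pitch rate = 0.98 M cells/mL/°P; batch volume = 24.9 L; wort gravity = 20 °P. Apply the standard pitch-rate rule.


cells (billions) = rate · V_L · °P
cells = 0.98 · 24.9 · 20

488.0400 billion cells


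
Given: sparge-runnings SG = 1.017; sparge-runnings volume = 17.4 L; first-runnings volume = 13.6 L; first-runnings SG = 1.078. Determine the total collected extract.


total = Σ (SG_i − 1)·1000·V_i
first = (1.078 − 1)·1000·13.6 = 1060.8000
sparge = (1.017 − 1)·1000·17.4 = 295.8000
total = 1060.8000 + 295.8000

1356.6000 gravity·L


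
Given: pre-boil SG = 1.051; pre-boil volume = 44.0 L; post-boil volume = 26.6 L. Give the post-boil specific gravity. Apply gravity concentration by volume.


SG_post = 1 + (SG_pre − 1)·V_pre/V_post
pts_pre = (1.051 − 1)·1000 = 51.0000
pts_post = 51.0000·44.0/26.6 = 84.3609
SG_post = 1 + 84.3609/1000

1.0844


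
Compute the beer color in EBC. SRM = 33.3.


EBC = SRM · 1.97
EBC = 33.3 · 1.97

65.6010 EBC


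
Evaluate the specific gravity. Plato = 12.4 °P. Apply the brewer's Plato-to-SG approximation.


SG = 259/(259 − P)
SG = 259/(259 − 12.4)

1.0503


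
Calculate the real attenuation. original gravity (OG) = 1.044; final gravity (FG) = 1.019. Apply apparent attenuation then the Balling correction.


AA = (OG−FG)/(OG−1)·100;  RA = AA·0.8192
AA = (1.044 − 1.019)/(1.044 − 1)·100 = 56.8182
RA = 56.8182·0.8192

46.5455 %


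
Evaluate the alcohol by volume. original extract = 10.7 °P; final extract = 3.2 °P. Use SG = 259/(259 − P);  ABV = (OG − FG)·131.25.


OG = 259/(259 − 10.7) = 1.0431
FG = 259/(259 − 3.2) = 1.0125
ABV = (1.0431 − 1.0125)·131.25

4.0141 % ABV


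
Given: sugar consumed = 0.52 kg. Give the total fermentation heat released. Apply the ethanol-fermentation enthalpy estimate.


Q = m_sugar · 590 kJ/kg
Q = 0.52 · 590

306.8000 kJ


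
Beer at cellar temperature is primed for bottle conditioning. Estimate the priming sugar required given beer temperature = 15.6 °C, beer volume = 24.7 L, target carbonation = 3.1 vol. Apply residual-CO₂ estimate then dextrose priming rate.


residual = 14.695·(0.01821 + 0.09011·e^(−0.04·T));  sugar = (target − residual)·4.0·V
residual = 14.695·(0.01821 + 0.09011·e^(−0.04·15.6)) = 0.9771
sugar = (3.1 − 0.9771)·4.0·24.7

209.7445 g


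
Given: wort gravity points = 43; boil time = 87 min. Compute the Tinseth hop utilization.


U = 1.65·0.000125^(GP/1000) · (1 − e^(−0.04·t))/4.15
bigness = 1.65·0.000125^(43/1000) = 1.1211
boil_factor = (1 − e^(−0.04·87))/4.15 = 0.2335
U = 1.1211 · 0.2335

0.2618


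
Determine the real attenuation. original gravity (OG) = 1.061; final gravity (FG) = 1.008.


AA = (OG−FG)/(OG−1)·100;  RA = AA·0.8192
AA = (1.061 − 1.008)/(1.061 − 1)·100 = 86.8852
RA = 86.8852·0.8192

71.1764 %


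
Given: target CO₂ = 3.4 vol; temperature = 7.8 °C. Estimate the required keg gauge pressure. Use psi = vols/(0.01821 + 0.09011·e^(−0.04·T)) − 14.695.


psi = 3.4/(0.01821 + 0.09011·e^(−0.04·7.8)) − 14.695

25.7000 psi


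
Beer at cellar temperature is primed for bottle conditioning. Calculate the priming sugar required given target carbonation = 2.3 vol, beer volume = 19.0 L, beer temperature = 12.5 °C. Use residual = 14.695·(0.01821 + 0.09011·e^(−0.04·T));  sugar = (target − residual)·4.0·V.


residual = 14.695·(0.01821 + 0.09011·e^(−0.04·12.5)) = 1.0707
sugar = (2.3 − 1.0707)·4.0·19.0

93.4235 g


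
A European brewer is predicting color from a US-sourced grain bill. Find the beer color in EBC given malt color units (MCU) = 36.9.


SRM = 1.4922·MCU^0.6859;  EBC = SRM·1.97
SRM = 1.4922·36.9^0.6859 = 17.7276
EBC = 17.7276·1.97

34.9234 EBC


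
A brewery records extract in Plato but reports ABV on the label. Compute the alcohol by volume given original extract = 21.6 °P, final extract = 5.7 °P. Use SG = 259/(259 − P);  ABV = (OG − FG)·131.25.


OG = 259/(259 − 21.6) = 1.0910
FG = 259/(259 − 5.7) = 1.0225
ABV = (1.0910 − 1.0225)·131.25

8.9884 % ABV


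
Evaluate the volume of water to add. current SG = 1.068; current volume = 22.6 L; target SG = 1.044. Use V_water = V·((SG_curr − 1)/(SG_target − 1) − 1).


V_water = 22.6·((1.068 − 1)/(1.044 − 1) − 1)

12.3273 L


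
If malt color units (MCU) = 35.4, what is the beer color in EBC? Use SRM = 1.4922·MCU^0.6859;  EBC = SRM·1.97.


SRM = 1.4922·35.4^0.6859 = 17.2301
EBC = 17.2301·1.97

33.9433 EBC


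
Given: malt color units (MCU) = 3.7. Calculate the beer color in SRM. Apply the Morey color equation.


SRM = 1.4922 · MCU^0.6859
SRM = 1.4922 · 3.7^0.6859

3.6606 SRM


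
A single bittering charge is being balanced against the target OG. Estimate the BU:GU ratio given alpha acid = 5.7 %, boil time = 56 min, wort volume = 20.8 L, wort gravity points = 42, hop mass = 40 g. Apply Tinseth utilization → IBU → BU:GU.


U = 1.65·0.000125^(GP/1000)·(1−e^(−0.04t))/4.15;  IBU = (α/100)·m·U·1000/V;  BU:GU = IBU/GP
U = 1.65·0.000125^(42/1000)·(1−e^(−0.04·56))/4.15 = 0.2436
IBU = (5.7/100)·40·0.2436·1000/20.8 = 26.6988
BU:GU = 26.6988/42

0.6357


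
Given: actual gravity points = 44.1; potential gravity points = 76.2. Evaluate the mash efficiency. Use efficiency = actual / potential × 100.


efficiency = 44.1 / 76.2 × 100

57.8740 %


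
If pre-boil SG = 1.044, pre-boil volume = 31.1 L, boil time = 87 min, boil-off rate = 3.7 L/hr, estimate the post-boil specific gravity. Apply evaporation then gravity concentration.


V_post = V_pre − rate·(t/60);  SG_post = 1 + (SG_pre−1)·V_pre/V_post
V_post = 31.1 − 3.7·(87/60) = 25.7350
SG_post = 1 + (1.044 − 1)·31.1/25.7350

1.0532


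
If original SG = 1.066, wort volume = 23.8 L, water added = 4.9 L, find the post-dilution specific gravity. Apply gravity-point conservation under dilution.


SG_new = 1 + (SG_old − 1)·V_old/(V_old + V_water)
pts = (1.066 − 1)·1000·23.8/(23.8 + 4.9) = 54.7317
SG_new = 1 + 54.7317/1000

1.0547


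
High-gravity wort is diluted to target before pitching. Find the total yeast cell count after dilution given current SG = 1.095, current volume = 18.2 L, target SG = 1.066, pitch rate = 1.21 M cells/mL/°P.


V_w = V·((SG_c−1)/(SG_t−1)−1);  °P = 259 − 259/SG_t;  cells = rate·(V+V_w)·°P
V_w = 18.2·((1.095−1)/(1.066−1)−1) = 7.9970
V_final = 18.2 + 7.9970 = 26.1970
°P = 259 − 259/1.066 = 16.0356
cells = 1.21·26.1970·16.0356

508.3033 billion cells


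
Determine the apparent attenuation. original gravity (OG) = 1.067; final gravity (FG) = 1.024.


AA = (OG − FG)/(OG − 1) · 100
AA = (1.067 − 1.024)/(1.067 − 1) · 100

64.1791 %


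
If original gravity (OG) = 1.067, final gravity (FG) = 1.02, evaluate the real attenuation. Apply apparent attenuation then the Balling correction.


AA = (OG−FG)/(OG−1)·100;  RA = AA·0.8192
AA = (1.067 − 1.02)/(1.067 − 1)·100 = 70.1493
RA = 70.1493·0.8192

57.4663 %


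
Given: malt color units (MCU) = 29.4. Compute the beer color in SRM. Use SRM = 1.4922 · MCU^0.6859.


SRM = 1.4922 · 29.4^0.6859

15.1693 SRM


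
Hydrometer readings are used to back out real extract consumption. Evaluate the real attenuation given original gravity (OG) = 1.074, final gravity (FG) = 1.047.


AA = (OG−FG)/(OG−1)·100;  RA = AA·0.8192
AA = (1.074 − 1.047)/(1.074 − 1)·100 = 36.4865
RA = 36.4865·0.8192

29.8897 %


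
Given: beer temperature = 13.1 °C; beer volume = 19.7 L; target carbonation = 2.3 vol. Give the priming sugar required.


residual = 14.695·(0.01821 + 0.09011·e^(−0.04·T));  sugar = (target − residual)·4.0·V
residual = 14.695·(0.01821 + 0.09011·e^(−0.04·13.1)) = 1.0517
sugar = (2.3 − 1.0517)·4.0·19.7

98.3662 g


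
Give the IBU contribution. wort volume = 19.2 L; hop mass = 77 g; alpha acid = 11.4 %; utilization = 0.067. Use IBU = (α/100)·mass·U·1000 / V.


IBU = (11.4/100)·77·0.067·1000 / 19.2

30.6316 IBU


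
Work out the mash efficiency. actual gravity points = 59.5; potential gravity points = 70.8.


efficiency = actual / potential × 100
efficiency = 59.5 / 70.8 × 100

84.0395 %


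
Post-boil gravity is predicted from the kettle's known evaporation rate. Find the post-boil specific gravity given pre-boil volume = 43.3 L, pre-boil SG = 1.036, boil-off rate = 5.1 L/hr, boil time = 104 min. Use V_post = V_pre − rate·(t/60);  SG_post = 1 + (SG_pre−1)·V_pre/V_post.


V_post = 43.3 − 5.1·(104/60) = 34.4600
SG_post = 1 + (1.036 − 1)·43.3/34.4600

1.0452


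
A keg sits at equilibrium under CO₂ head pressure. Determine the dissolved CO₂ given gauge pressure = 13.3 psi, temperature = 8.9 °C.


vols = (P + 14.695)·(0.01821 + 0.09011·e^(−0.04·T))
vols = (13.3 + 14.695)·(0.01821 + 0.09011·e^(−0.04·8.9))

2.2768 volumes


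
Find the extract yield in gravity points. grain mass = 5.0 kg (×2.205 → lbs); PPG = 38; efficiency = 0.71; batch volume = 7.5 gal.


points = lbs × PPG × eff / vol
lbs = 5.0 × 2.205 = 11.0250
points = 11.0250 × 38 × 0.71 / 7.5

39.6606 points


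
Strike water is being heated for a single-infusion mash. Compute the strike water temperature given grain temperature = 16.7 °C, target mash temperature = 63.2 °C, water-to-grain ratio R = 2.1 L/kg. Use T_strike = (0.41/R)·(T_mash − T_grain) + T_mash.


T_strike = (0.41/2.1)·(63.2 − 16.7) + 63.2

72.2786 °C


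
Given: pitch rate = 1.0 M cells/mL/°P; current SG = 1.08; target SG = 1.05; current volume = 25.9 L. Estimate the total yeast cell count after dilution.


V_w = V·((SG_c−1)/(SG_t−1)−1);  °P = 259 − 259/SG_t;  cells = rate·(V+V_w)·°P
V_w = 25.9·((1.08−1)/(1.05−1)−1) = 15.5400
V_final = 25.9 + 15.5400 = 41.4400
°P = 259 − 259/1.05 = 12.3333
cells = 1.0·41.4400·12.3333

511.0933 billion cells


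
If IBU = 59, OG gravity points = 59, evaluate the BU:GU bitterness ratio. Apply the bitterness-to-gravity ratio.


BU:GU = IBU / OG_points
BU:GU = 59 / 59

1.0000


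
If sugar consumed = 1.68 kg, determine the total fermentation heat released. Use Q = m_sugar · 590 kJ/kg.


Q = 1.68 · 590

991.2000 kJ


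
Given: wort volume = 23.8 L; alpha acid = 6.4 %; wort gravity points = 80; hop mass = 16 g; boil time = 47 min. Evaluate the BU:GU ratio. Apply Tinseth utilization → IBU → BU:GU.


U = 1.65·0.000125^(GP/1000)·(1−e^(−0.04t))/4.15;  IBU = (α/100)·m·U·1000/V;  BU:GU = IBU/GP
U = 1.65·0.000125^(80/1000)·(1−e^(−0.04·47))/4.15 = 0.1642
IBU = (6.4/100)·16·0.1642·1000/23.8 = 7.0633
BU:GU = 7.0633/80

0.0883


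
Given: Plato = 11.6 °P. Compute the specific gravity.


SG = 259/(259 − P)
SG = 259/(259 − 11.6)

1.0469


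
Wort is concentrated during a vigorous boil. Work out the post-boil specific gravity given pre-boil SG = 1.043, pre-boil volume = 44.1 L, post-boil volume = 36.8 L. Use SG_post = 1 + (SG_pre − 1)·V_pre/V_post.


pts_pre = (1.043 − 1)·1000 = 43.0000
pts_post = 43.0000·44.1/36.8 = 51.5299
SG_post = 1 + 51.5299/1000

1.0515


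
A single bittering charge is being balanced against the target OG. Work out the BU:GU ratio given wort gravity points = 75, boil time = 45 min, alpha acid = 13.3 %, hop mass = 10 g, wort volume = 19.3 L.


U = 1.65·0.000125^(GP/1000)·(1−e^(−0.04t))/4.15;  IBU = (α/100)·m·U·1000/V;  BU:GU = IBU/GP
U = 1.65·0.000125^(75/1000)·(1−e^(−0.04·45))/4.15 = 0.1691
IBU = (13.3/100)·10·0.1691·1000/19.3 = 11.6555
BU:GU = 11.6555/75

0.1554


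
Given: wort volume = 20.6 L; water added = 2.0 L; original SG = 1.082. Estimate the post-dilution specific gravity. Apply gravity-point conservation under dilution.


SG_new = 1 + (SG_old − 1)·V_old/(V_old + V_water)
pts = (1.082 − 1)·1000·20.6/(20.6 + 2.0) = 74.7434
SG_new = 1 + 74.7434/1000

1.0747


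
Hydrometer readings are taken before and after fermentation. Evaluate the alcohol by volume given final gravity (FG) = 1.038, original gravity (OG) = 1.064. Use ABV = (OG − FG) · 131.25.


ABV = (1.064 − 1.038) · 131.25

3.4125 % ABV


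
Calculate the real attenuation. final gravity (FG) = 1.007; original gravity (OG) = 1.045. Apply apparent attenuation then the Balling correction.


AA = (OG−FG)/(OG−1)·100;  RA = AA·0.8192
AA = (1.045 − 1.007)/(1.045 − 1)·100 = 84.4444
RA = 84.4444·0.8192

69.1769 %


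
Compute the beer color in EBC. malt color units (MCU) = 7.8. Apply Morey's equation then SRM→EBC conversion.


SRM = 1.4922·MCU^0.6859;  EBC = SRM·1.97
SRM = 1.4922·7.8^0.6859 = 6.1054
EBC = 6.1054·1.97

12.0277 EBC


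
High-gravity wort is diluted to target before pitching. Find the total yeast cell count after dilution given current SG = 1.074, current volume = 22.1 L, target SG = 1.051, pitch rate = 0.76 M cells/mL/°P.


V_w = V·((SG_c−1)/(SG_t−1)−1);  °P = 259 − 259/SG_t;  cells = rate·(V+V_w)·°P
V_w = 22.1·((1.074−1)/(1.051−1)−1) = 9.9667
V_final = 22.1 + 9.9667 = 32.0667
°P = 259 − 259/1.051 = 12.5680
cells = 0.76·32.0667·12.5680

306.2913 billion cells


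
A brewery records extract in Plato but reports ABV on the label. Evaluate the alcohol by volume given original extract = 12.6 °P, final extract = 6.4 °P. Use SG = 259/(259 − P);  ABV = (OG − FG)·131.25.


OG = 259/(259 − 12.6) = 1.0511
FG = 259/(259 − 6.4) = 1.0253
ABV = (1.0511 − 1.0253)·131.25

3.3862 % ABV


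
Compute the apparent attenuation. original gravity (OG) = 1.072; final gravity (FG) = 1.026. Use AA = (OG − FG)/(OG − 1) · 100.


AA = (1.072 − 1.026)/(1.072 − 1) · 100

63.8889 %


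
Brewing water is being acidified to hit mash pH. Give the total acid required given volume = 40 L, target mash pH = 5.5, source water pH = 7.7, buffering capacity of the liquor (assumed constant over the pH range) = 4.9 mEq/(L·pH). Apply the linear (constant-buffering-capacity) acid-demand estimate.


acid = buffering capacity · (pH_source − pH_target) · V
acid = 4.9 · (7.7 − 5.5) · 40

431.2000 mEq


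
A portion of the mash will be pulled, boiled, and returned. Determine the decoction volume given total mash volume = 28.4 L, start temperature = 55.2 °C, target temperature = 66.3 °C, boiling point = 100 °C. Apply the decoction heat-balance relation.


V_dec = V_total·(T_target − T_start)/(T_boil − T_start)
V_dec = 28.4·(66.3 − 55.2)/(100 − 55.2)

7.0366 L


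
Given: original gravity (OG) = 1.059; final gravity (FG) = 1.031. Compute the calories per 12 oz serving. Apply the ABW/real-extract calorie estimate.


ABW = (OG−FG)·131.25·0.79/FG;  °P = 259 − 259/SG (for OG→OE and FG→AE);  RE = 0.1808·OE + 0.8192·AE;  Cal = (6.9·ABW + 4·(RE−0.1))·FG·3.55
ABW = (1.059 − 1.031)·131.25·0.79/1.031 = 2.8160
OE = 259 − 259/1.059 = 14.4297 °P
AE = 259 − 259/1.031 = 7.7876 °P
RE = 0.1808·14.4297 + 0.8192·7.7876 = 8.9885 °P
Cal = (6.9·2.8160 + 4·(8.9885−0.1))·1.031·3.55

201.2441 kcal


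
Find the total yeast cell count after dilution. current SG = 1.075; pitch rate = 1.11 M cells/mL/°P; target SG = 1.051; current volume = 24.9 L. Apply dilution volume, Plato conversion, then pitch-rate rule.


V_w = V·((SG_c−1)/(SG_t−1)−1);  °P = 259 − 259/SG_t;  cells = rate·(V+V_w)·°P
V_w = 24.9·((1.075−1)/(1.051−1)−1) = 11.7176
V_final = 24.9 + 11.7176 = 36.6176
°P = 259 − 259/1.051 = 12.5680
cells = 1.11·36.6176·12.5680

510.8350 billion cells


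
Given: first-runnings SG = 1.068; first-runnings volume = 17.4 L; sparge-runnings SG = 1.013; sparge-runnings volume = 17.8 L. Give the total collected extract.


total = Σ (SG_i − 1)·1000·V_i
first = (1.068 − 1)·1000·17.4 = 1183.2000
sparge = (1.013 − 1)·1000·17.8 = 231.4000
total = 1183.2000 + 231.4000

1414.6000 gravity·L


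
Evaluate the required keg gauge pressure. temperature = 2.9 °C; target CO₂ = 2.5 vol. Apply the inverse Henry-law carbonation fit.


psi = vols/(0.01821 + 0.09011·e^(−0.04·T)) − 14.695
psi = 2.5/(0.01821 + 0.09011·e^(−0.04·2.9)) − 14.695

10.6984 psi


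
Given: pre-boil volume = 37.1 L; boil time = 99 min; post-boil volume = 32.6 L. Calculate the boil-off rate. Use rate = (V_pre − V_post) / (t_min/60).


rate = (37.1 − 32.6) / (99/60)

2.7273 L/hr


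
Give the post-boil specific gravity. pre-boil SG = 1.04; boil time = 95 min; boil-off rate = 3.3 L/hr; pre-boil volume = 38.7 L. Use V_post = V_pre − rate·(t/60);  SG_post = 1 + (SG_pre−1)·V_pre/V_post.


V_post = 38.7 − 3.3·(95/60) = 33.4750
SG_post = 1 + (1.04 − 1)·38.7/33.4750

1.0462


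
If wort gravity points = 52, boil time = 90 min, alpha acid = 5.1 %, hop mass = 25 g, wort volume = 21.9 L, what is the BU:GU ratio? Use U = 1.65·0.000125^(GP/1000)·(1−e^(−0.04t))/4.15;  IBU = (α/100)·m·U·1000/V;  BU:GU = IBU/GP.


U = 1.65·0.000125^(52/1000)·(1−e^(−0.04·90))/4.15 = 0.2424
IBU = (5.1/100)·25·0.2424·1000/21.9 = 14.1094
BU:GU = 14.1094/52

0.2713


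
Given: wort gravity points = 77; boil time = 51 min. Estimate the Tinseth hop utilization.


U = 1.65·0.000125^(GP/1000) · (1 − e^(−0.04·t))/4.15
bigness = 1.65·0.000125^(77/1000) = 0.8259
boil_factor = (1 − e^(−0.04·51))/4.15 = 0.2096
U = 0.8259 · 0.2096

0.1731


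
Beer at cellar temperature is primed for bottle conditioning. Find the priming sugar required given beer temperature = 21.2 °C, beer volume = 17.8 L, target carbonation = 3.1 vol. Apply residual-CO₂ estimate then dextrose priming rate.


residual = 14.695·(0.01821 + 0.09011·e^(−0.04·T));  sugar = (target − residual)·4.0·V
residual = 14.695·(0.01821 + 0.09011·e^(−0.04·21.2)) = 0.8347
sugar = (3.1 − 0.8347)·4.0·17.8

161.2895 g
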